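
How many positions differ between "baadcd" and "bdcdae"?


Comparing "baadcd" and "bdcdae" position by position:
  Position 0: 'b' vs 'b' => same
  Position 1: 'a' vs 'd' => DIFFER
  Position 2: 'a' vs 'c' => DIFFER
  Position 3: 'd' vs 'd' => same
  Position 4: 'c' vs 'a' => DIFFER
  Position 5: 'd' vs 'e' => DIFFER
Positions that differ: 4

4


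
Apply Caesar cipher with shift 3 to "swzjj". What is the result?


Caesar cipher: shift "swzjj" by 3
  's' (pos 18) + 3 = pos 21 = 'v'
  'w' (pos 22) + 3 = pos 25 = 'z'
  'z' (pos 25) + 3 = pos 2 = 'c'
  'j' (pos 9) + 3 = pos 12 = 'm'
  'j' (pos 9) + 3 = pos 12 = 'm'
Result: vzcmm

vzcmm


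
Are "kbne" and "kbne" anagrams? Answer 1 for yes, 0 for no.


Strings: "kbne", "kbne"
Sorted first:  bekn
Sorted second: bekn
Sorted forms match => anagrams

1


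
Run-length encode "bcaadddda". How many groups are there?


Input: bcaadddda
Scanning for consecutive runs:
  Group 1: 'b' x 1 (positions 0-0)
  Group 2: 'c' x 1 (positions 1-1)
  Group 3: 'a' x 2 (positions 2-3)
  Group 4: 'd' x 4 (positions 4-7)
  Group 5: 'a' x 1 (positions 8-8)
Total groups: 5

5


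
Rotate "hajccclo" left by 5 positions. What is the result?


Input: "hajccclo", rotate left by 5
First 5 characters: "hajcc"
Remaining characters: "clo"
Concatenate remaining + first: "clo" + "hajcc" = "clohajcc"

clohajcc


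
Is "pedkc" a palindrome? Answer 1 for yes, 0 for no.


Input: pedkc
Reversed: ckdep
  Compare pos 0 ('p') with pos 4 ('c'): MISMATCH
  Compare pos 1 ('e') with pos 3 ('k'): MISMATCH
Result: not a palindrome

0


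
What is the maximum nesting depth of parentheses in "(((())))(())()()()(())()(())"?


Input: "(((())))(())()()()(())()(())"
Tracking depth:
  Position 0 '(': depth becomes 1
  Position 1 '(': depth becomes 2
  Position 2 '(': depth becomes 3
  Position 3 '(': depth becomes 4
  Position 4 ')': depth becomes 3
  Position 5 ')': depth becomes 2
  Position 6 ')': depth becomes 1
  Position 7 ')': depth becomes 0
  Position 8 '(': depth becomes 1
  Position 9 '(': depth becomes 2
  Position 10 ')': depth becomes 1
  Position 11 ')': depth becomes 0
  Position 12 '(': depth becomes 1
  Position 13 ')': depth becomes 0
  Position 14 '(': depth becomes 1
  Position 15 ')': depth becomes 0
  Position 16 '(': depth becomes 1
  Position 17 ')': depth becomes 0
  Position 18 '(': depth becomes 1
  Position 19 '(': depth becomes 2
  Position 20 ')': depth becomes 1
  Position 21 ')': depth becomes 0
  Position 22 '(': depth becomes 1
  Position 23 ')': depth becomes 0
  Position 24 '(': depth becomes 1
  Position 25 '(': depth becomes 2
  Position 26 ')': depth becomes 1
  Position 27 ')': depth becomes 0
Maximum depth reached: 4

4


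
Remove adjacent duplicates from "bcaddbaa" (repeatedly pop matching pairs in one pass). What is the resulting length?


Input: bcaddbaa
Stack-based adjacent duplicate removal:
  Read 'b': push. Stack: b
  Read 'c': push. Stack: bc
  Read 'a': push. Stack: bca
  Read 'd': push. Stack: bcad
  Read 'd': matches stack top 'd' => pop. Stack: bca
  Read 'b': push. Stack: bcab
  Read 'a': push. Stack: bcaba
  Read 'a': matches stack top 'a' => pop. Stack: bcab
Final stack: "bcab" (length 4)

4


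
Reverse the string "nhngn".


Input: nhngn
Reading characters right to left:
  Position 4: 'n'
  Position 3: 'g'
  Position 2: 'n'
  Position 1: 'h'
  Position 0: 'n'
Reversed: ngnhn

ngnhn


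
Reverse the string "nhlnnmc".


Input: nhlnnmc
Reading characters right to left:
  Position 6: 'c'
  Position 5: 'm'
  Position 4: 'n'
  Position 3: 'n'
  Position 2: 'l'
  Position 1: 'h'
  Position 0: 'n'
Reversed: cmnnlhn

cmnnlhn


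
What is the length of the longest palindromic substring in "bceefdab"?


Input: "bceefdab"
Checking substrings for palindromes:
  [2:4] "ee" (len 2) => palindrome
Longest palindromic substring: "ee" with length 2

2


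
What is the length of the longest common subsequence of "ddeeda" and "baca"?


LCS of "ddeeda" and "baca"
DP table:
           b    a    c    a
      0    0    0    0    0
  d   0    0    0    0    0
  d   0    0    0    0    0
  e   0    0    0    0    0
  e   0    0    0    0    0
  d   0    0    0    0    0
  a   0    0    1    1    1
LCS length = dp[6][4] = 1

1


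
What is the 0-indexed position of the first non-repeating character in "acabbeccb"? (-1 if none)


Input: acabbeccb
Character frequencies:
  'a': 2
  'b': 3
  'c': 3
  'e': 1
Scanning left to right for freq == 1:
  Position 0 ('a'): freq=2, skip
  Position 1 ('c'): freq=3, skip
  Position 2 ('a'): freq=2, skip
  Position 3 ('b'): freq=3, skip
  Position 4 ('b'): freq=3, skip
  Position 5 ('e'): unique! => answer = 5

5


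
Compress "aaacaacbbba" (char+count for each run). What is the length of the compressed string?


Input: aaacaacbbba
Runs:
  'a' x 3 => "a3"
  'c' x 1 => "c1"
  'a' x 2 => "a2"
  'c' x 1 => "c1"
  'b' x 3 => "b3"
  'a' x 1 => "a1"
Compressed: "a3c1a2c1b3a1"
Compressed length: 12

12


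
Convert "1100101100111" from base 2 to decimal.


Input: "1100101100111" in base 2
Positional expansion:
  Digit '1' (value 1) x 2^12 = 4096
  Digit '1' (value 1) x 2^11 = 2048
  Digit '0' (value 0) x 2^10 = 0
  Digit '0' (value 0) x 2^9 = 0
  Digit '1' (value 1) x 2^8 = 256
  Digit '0' (value 0) x 2^7 = 0
  Digit '1' (value 1) x 2^6 = 64
  Digit '1' (value 1) x 2^5 = 32
  Digit '0' (value 0) x 2^4 = 0
  Digit '0' (value 0) x 2^3 = 0
  Digit '1' (value 1) x 2^2 = 4
  Digit '1' (value 1) x 2^1 = 2
  Digit '1' (value 1) x 2^0 = 1
Sum = 6503

6503


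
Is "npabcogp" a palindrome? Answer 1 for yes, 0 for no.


Input: npabcogp
Reversed: pgocbapn
  Compare pos 0 ('n') with pos 7 ('p'): MISMATCH
  Compare pos 1 ('p') with pos 6 ('g'): MISMATCH
  Compare pos 2 ('a') with pos 5 ('o'): MISMATCH
  Compare pos 3 ('b') with pos 4 ('c'): MISMATCH
Result: not a palindrome

0


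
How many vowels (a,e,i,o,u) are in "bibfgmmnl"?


Input: bibfgmmnl
Checking each character:
  'b' at position 0: consonant
  'i' at position 1: vowel (running total: 1)
  'b' at position 2: consonant
  'f' at position 3: consonant
  'g' at position 4: consonant
  'm' at position 5: consonant
  'm' at position 6: consonant
  'n' at position 7: consonant
  'l' at position 8: consonant
Total vowels: 1

1


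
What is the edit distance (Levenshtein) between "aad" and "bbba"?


Computing edit distance: "aad" -> "bbba"
DP table:
           b    b    b    a
      0    1    2    3    4
  a   1    1    2    3    3
  a   2    2    2    3    3
  d   3    3    3    3    4
Edit distance = dp[3][4] = 4

4


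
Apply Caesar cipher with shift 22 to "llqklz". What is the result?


Caesar cipher: shift "llqklz" by 22
  'l' (pos 11) + 22 = pos 7 = 'h'
  'l' (pos 11) + 22 = pos 7 = 'h'
  'q' (pos 16) + 22 = pos 12 = 'm'
  'k' (pos 10) + 22 = pos 6 = 'g'
  'l' (pos 11) + 22 = pos 7 = 'h'
  'z' (pos 25) + 22 = pos 21 = 'v'
Result: hhmghv

hhmghv


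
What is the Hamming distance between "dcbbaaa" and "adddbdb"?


Comparing "dcbbaaa" and "adddbdb" position by position:
  Position 0: 'd' vs 'a' => differ
  Position 1: 'c' vs 'd' => differ
  Position 2: 'b' vs 'd' => differ
  Position 3: 'b' vs 'd' => differ
  Position 4: 'a' vs 'b' => differ
  Position 5: 'a' vs 'd' => differ
  Position 6: 'a' vs 'b' => differ
Total differences (Hamming distance): 7

7


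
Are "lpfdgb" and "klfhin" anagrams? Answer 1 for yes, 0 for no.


Strings: "lpfdgb", "klfhin"
Sorted first:  bdfglp
Sorted second: fhikln
Differ at position 0: 'b' vs 'f' => not anagrams

0


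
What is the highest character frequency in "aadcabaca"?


Input: aadcabaca
Character counts:
  'a': 5
  'b': 1
  'c': 2
  'd': 1
Maximum frequency: 5

5


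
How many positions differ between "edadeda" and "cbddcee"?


Comparing "edadeda" and "cbddcee" position by position:
  Position 0: 'e' vs 'c' => DIFFER
  Position 1: 'd' vs 'b' => DIFFER
  Position 2: 'a' vs 'd' => DIFFER
  Position 3: 'd' vs 'd' => same
  Position 4: 'e' vs 'c' => DIFFER
  Position 5: 'd' vs 'e' => DIFFER
  Position 6: 'a' vs 'e' => DIFFER
Positions that differ: 6

6


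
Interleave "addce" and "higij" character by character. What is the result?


Interleaving "addce" and "higij":
  Position 0: 'a' from first, 'h' from second => "ah"
  Position 1: 'd' from first, 'i' from second => "di"
  Position 2: 'd' from first, 'g' from second => "dg"
  Position 3: 'c' from first, 'i' from second => "ci"
  Position 4: 'e' from first, 'j' from second => "ej"
Result: ahdidgciej

ahdidgciej


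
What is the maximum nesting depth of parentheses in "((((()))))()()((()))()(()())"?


Input: "((((()))))()()((()))()(()())"
Tracking depth:
  Position 0 '(': depth becomes 1
  Position 1 '(': depth becomes 2
  Position 2 '(': depth becomes 3
  Position 3 '(': depth becomes 4
  Position 4 '(': depth becomes 5
  Position 5 ')': depth becomes 4
  Position 6 ')': depth becomes 3
  Position 7 ')': depth becomes 2
  Position 8 ')': depth becomes 1
  Position 9 ')': depth becomes 0
  Position 10 '(': depth becomes 1
  Position 11 ')': depth becomes 0
  Position 12 '(': depth becomes 1
  Position 13 ')': depth becomes 0
  Position 14 '(': depth becomes 1
  Position 15 '(': depth becomes 2
  Position 16 '(': depth becomes 3
  Position 17 ')': depth becomes 2
  Position 18 ')': depth becomes 1
  Position 19 ')': depth becomes 0
  Position 20 '(': depth becomes 1
  Position 21 ')': depth becomes 0
  Position 22 '(': depth becomes 1
  Position 23 '(': depth becomes 2
  Position 24 ')': depth becomes 1
  Position 25 '(': depth becomes 2
  Position 26 ')': depth becomes 1
  Position 27 ')': depth becomes 0
Maximum depth reached: 5

5


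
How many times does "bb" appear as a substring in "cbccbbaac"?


Searching for "bb" in "cbccbbaac"
Scanning each position:
  Position 0: "cb" => no
  Position 1: "bc" => no
  Position 2: "cc" => no
  Position 3: "cb" => no
  Position 4: "bb" => MATCH
  Position 5: "ba" => no
  Position 6: "aa" => no
  Position 7: "ac" => no
Total occurrences: 1

1


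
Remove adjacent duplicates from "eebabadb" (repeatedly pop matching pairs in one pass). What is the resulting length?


Input: eebabadb
Stack-based adjacent duplicate removal:
  Read 'e': push. Stack: e
  Read 'e': matches stack top 'e' => pop. Stack: (empty)
  Read 'b': push. Stack: b
  Read 'a': push. Stack: ba
  Read 'b': push. Stack: bab
  Read 'a': push. Stack: baba
  Read 'd': push. Stack: babad
  Read 'b': push. Stack: babadb
Final stack: "babadb" (length 6)

6


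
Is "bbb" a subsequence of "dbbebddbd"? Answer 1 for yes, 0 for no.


Check if "bbb" is a subsequence of "dbbebddbd"
Greedy scan:
  Position 0 ('d'): no match needed
  Position 1 ('b'): matches sub[0] = 'b'
  Position 2 ('b'): matches sub[1] = 'b'
  Position 3 ('e'): no match needed
  Position 4 ('b'): matches sub[2] = 'b'
  Position 5 ('d'): no match needed
  Position 6 ('d'): no match needed
  Position 7 ('b'): no match needed
  Position 8 ('d'): no match needed
All 3 characters matched => is a subsequence

1


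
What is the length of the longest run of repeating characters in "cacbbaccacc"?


Input: "cacbbaccacc"
Scanning for longest run:
  Position 1 ('a'): new char, reset run to 1
  Position 2 ('c'): new char, reset run to 1
  Position 3 ('b'): new char, reset run to 1
  Position 4 ('b'): continues run of 'b', length=2
  Position 5 ('a'): new char, reset run to 1
  Position 6 ('c'): new char, reset run to 1
  Position 7 ('c'): continues run of 'c', length=2
  Position 8 ('a'): new char, reset run to 1
  Position 9 ('c'): new char, reset run to 1
  Position 10 ('c'): continues run of 'c', length=2
Longest run: 'b' with length 2

2


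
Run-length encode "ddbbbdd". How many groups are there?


Input: ddbbbdd
Scanning for consecutive runs:
  Group 1: 'd' x 2 (positions 0-1)
  Group 2: 'b' x 3 (positions 2-4)
  Group 3: 'd' x 2 (positions 5-6)
Total groups: 3

3


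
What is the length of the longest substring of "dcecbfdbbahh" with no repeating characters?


Input: "dcecbfdbbahh"
Sliding window (track last position of each char):
  Position 0 ('d'): window [0,0] length 1 -- new best
  Position 1 ('c'): window [0,1] length 2 -- new best
  Position 2 ('e'): window [0,2] length 3 -- new best
  Position 3 ('c'): repeat (last at 1), move window start to 2
  Position 3 ('c'): window [2,3] length 2
  Position 4 ('b'): window [2,4] length 3
  Position 5 ('f'): window [2,5] length 4 -- new best
  Position 6 ('d'): window [2,6] length 5 -- new best
  Position 7 ('b'): repeat (last at 4), move window start to 5
  Position 7 ('b'): window [5,7] length 3
  Position 8 ('b'): repeat (last at 7), move window start to 8
  Position 8 ('b'): window [8,8] length 1
  Position 9 ('a'): window [8,9] length 2
  Position 10 ('h'): window [8,10] length 3
  Position 11 ('h'): repeat (last at 10), move window start to 11
  Position 11 ('h'): window [11,11] length 1
Longest substring with no repeats: "ecbfd" with length 5

5


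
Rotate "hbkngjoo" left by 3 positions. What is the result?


Input: "hbkngjoo", rotate left by 3
First 3 characters: "hbk"
Remaining characters: "ngjoo"
Concatenate remaining + first: "ngjoo" + "hbk" = "ngjoohbk"

ngjoohbk


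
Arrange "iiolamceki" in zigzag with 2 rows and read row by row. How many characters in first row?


Zigzag "iiolamceki" into 2 rows:
Placing characters:
  'i' => row 0
  'i' => row 1
  'o' => row 0
  'l' => row 1
  'a' => row 0
  'm' => row 1
  'c' => row 0
  'e' => row 1
  'k' => row 0
  'i' => row 1
Rows:
  Row 0: "ioack"
  Row 1: "ilmei"
First row length: 5

5


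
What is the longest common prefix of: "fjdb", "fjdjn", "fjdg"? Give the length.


Words: fjdb, fjdjn, fjdg
  Position 0: all 'f' => match
  Position 1: all 'j' => match
  Position 2: all 'd' => match
  Position 3: ('b', 'j', 'g') => mismatch, stop
LCP = "fjd" (length 3)

3


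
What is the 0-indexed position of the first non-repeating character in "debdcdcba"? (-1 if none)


Input: debdcdcba
Character frequencies:
  'a': 1
  'b': 2
  'c': 2
  'd': 3
  'e': 1
Scanning left to right for freq == 1:
  Position 0 ('d'): freq=3, skip
  Position 1 ('e'): unique! => answer = 1

1


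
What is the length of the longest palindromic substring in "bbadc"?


Input: "bbadc"
Checking substrings for palindromes:
  [0:2] "bb" (len 2) => palindrome
Longest palindromic substring: "bb" with length 2

2


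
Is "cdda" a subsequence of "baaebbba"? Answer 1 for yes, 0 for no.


Check if "cdda" is a subsequence of "baaebbba"
Greedy scan:
  Position 0 ('b'): no match needed
  Position 1 ('a'): no match needed
  Position 2 ('a'): no match needed
  Position 3 ('e'): no match needed
  Position 4 ('b'): no match needed
  Position 5 ('b'): no match needed
  Position 6 ('b'): no match needed
  Position 7 ('a'): no match needed
Only matched 0/4 characters => not a subsequence

0


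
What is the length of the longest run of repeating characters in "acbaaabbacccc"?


Input: "acbaaabbacccc"
Scanning for longest run:
  Position 1 ('c'): new char, reset run to 1
  Position 2 ('b'): new char, reset run to 1
  Position 3 ('a'): new char, reset run to 1
  Position 4 ('a'): continues run of 'a', length=2
  Position 5 ('a'): continues run of 'a', length=3
  Position 6 ('b'): new char, reset run to 1
  Position 7 ('b'): continues run of 'b', length=2
  Position 8 ('a'): new char, reset run to 1
  Position 9 ('c'): new char, reset run to 1
  Position 10 ('c'): continues run of 'c', length=2
  Position 11 ('c'): continues run of 'c', length=3
  Position 12 ('c'): continues run of 'c', length=4
Longest run: 'c' with length 4

4


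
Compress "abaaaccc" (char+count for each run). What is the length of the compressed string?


Input: abaaaccc
Runs:
  'a' x 1 => "a1"
  'b' x 1 => "b1"
  'a' x 3 => "a3"
  'c' x 3 => "c3"
Compressed: "a1b1a3c3"
Compressed length: 8

8


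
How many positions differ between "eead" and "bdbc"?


Comparing "eead" and "bdbc" position by position:
  Position 0: 'e' vs 'b' => DIFFER
  Position 1: 'e' vs 'd' => DIFFER
  Position 2: 'a' vs 'b' => DIFFER
  Position 3: 'd' vs 'c' => DIFFER
Positions that differ: 4

4


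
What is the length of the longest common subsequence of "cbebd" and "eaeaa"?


LCS of "cbebd" and "eaeaa"
DP table:
           e    a    e    a    a
      0    0    0    0    0    0
  c   0    0    0    0    0    0
  b   0    0    0    0    0    0
  e   0    1    1    1    1    1
  b   0    1    1    1    1    1
  d   0    1    1    1    1    1
LCS length = dp[5][5] = 1

1


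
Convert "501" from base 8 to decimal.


Input: "501" in base 8
Positional expansion:
  Digit '5' (value 5) x 8^2 = 320
  Digit '0' (value 0) x 8^1 = 0
  Digit '1' (value 1) x 8^0 = 1
Sum = 321

321


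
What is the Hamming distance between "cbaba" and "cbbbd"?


Comparing "cbaba" and "cbbbd" position by position:
  Position 0: 'c' vs 'c' => same
  Position 1: 'b' vs 'b' => same
  Position 2: 'a' vs 'b' => differ
  Position 3: 'b' vs 'b' => same
  Position 4: 'a' vs 'd' => differ
Total differences (Hamming distance): 2

2


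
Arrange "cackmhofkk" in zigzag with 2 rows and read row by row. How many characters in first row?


Zigzag "cackmhofkk" into 2 rows:
Placing characters:
  'c' => row 0
  'a' => row 1
  'c' => row 0
  'k' => row 1
  'm' => row 0
  'h' => row 1
  'o' => row 0
  'f' => row 1
  'k' => row 0
  'k' => row 1
Rows:
  Row 0: "ccmok"
  Row 1: "akhfk"
First row length: 5

5


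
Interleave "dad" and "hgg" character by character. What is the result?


Interleaving "dad" and "hgg":
  Position 0: 'd' from first, 'h' from second => "dh"
  Position 1: 'a' from first, 'g' from second => "ag"
  Position 2: 'd' from first, 'g' from second => "dg"
Result: dhagdg

dhagdg


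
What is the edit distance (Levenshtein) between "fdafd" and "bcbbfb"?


Computing edit distance: "fdafd" -> "bcbbfb"
DP table:
           b    c    b    b    f    b
      0    1    2    3    4    5    6
  f   1    1    2    3    4    4    5
  d   2    2    2    3    4    5    5
  a   3    3    3    3    4    5    6
  f   4    4    4    4    4    4    5
  d   5    5    5    5    5    5    5
Edit distance = dp[5][6] = 5

5


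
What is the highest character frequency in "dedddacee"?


Input: dedddacee
Character counts:
  'a': 1
  'c': 1
  'd': 4
  'e': 3
Maximum frequency: 4

4


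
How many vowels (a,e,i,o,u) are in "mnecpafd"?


Input: mnecpafd
Checking each character:
  'm' at position 0: consonant
  'n' at position 1: consonant
  'e' at position 2: vowel (running total: 1)
  'c' at position 3: consonant
  'p' at position 4: consonant
  'a' at position 5: vowel (running total: 2)
  'f' at position 6: consonant
  'd' at position 7: consonant
Total vowels: 2

2


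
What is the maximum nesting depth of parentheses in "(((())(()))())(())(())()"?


Input: "(((())(()))())(())(())()"
Tracking depth:
  Position 0 '(': depth becomes 1
  Position 1 '(': depth becomes 2
  Position 2 '(': depth becomes 3
  Position 3 '(': depth becomes 4
  Position 4 ')': depth becomes 3
  Position 5 ')': depth becomes 2
  Position 6 '(': depth becomes 3
  Position 7 '(': depth becomes 4
  Position 8 ')': depth becomes 3
  Position 9 ')': depth becomes 2
  Position 10 ')': depth becomes 1
  Position 11 '(': depth becomes 2
  Position 12 ')': depth becomes 1
  Position 13 ')': depth becomes 0
  Position 14 '(': depth becomes 1
  Position 15 '(': depth becomes 2
  Position 16 ')': depth becomes 1
  Position 17 ')': depth becomes 0
  Position 18 '(': depth becomes 1
  Position 19 '(': depth becomes 2
  Position 20 ')': depth becomes 1
  Position 21 ')': depth becomes 0
  Position 22 '(': depth becomes 1
  Position 23 ')': depth becomes 0
Maximum depth reached: 4

4


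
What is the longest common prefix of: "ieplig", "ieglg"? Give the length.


Words: ieplig, ieglg
  Position 0: all 'i' => match
  Position 1: all 'e' => match
  Position 2: ('p', 'g') => mismatch, stop
LCP = "ie" (length 2)

2


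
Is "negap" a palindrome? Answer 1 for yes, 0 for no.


Input: negap
Reversed: pagen
  Compare pos 0 ('n') with pos 4 ('p'): MISMATCH
  Compare pos 1 ('e') with pos 3 ('a'): MISMATCH
Result: not a palindrome

0


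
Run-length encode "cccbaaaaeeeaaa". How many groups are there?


Input: cccbaaaaeeeaaa
Scanning for consecutive runs:
  Group 1: 'c' x 3 (positions 0-2)
  Group 2: 'b' x 1 (positions 3-3)
  Group 3: 'a' x 4 (positions 4-7)
  Group 4: 'e' x 3 (positions 8-10)
  Group 5: 'a' x 3 (positions 11-13)
Total groups: 5

5


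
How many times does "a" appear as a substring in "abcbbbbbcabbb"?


Searching for "a" in "abcbbbbbcabbb"
Scanning each position:
  Position 0: "a" => MATCH
  Position 1: "b" => no
  Position 2: "c" => no
  Position 3: "b" => no
  Position 4: "b" => no
  Position 5: "b" => no
  Position 6: "b" => no
  Position 7: "b" => no
  Position 8: "c" => no
  Position 9: "a" => MATCH
  Position 10: "b" => no
  Position 11: "b" => no
  Position 12: "b" => no
Total occurrences: 2

2


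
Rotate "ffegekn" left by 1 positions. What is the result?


Input: "ffegekn", rotate left by 1
First 1 characters: "f"
Remaining characters: "fegekn"
Concatenate remaining + first: "fegekn" + "f" = "fegeknf"

fegeknf


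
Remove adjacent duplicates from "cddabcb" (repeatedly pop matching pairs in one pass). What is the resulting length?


Input: cddabcb
Stack-based adjacent duplicate removal:
  Read 'c': push. Stack: c
  Read 'd': push. Stack: cd
  Read 'd': matches stack top 'd' => pop. Stack: c
  Read 'a': push. Stack: ca
  Read 'b': push. Stack: cab
  Read 'c': push. Stack: cabc
  Read 'b': push. Stack: cabcb
Final stack: "cabcb" (length 5)

5


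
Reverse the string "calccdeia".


Input: calccdeia
Reading characters right to left:
  Position 8: 'a'
  Position 7: 'i'
  Position 6: 'e'
  Position 5: 'd'
  Position 4: 'c'
  Position 3: 'c'
  Position 2: 'l'
  Position 1: 'a'
  Position 0: 'c'
Reversed: aiedcclac

aiedcclac


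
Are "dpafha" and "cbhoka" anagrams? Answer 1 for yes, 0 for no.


Strings: "dpafha", "cbhoka"
Sorted first:  aadfhp
Sorted second: abchko
Differ at position 1: 'a' vs 'b' => not anagrams

0


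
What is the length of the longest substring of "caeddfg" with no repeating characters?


Input: "caeddfg"
Sliding window (track last position of each char):
  Position 0 ('c'): window [0,0] length 1 -- new best
  Position 1 ('a'): window [0,1] length 2 -- new best
  Position 2 ('e'): window [0,2] length 3 -- new best
  Position 3 ('d'): window [0,3] length 4 -- new best
  Position 4 ('d'): repeat (last at 3), move window start to 4
  Position 4 ('d'): window [4,4] length 1
  Position 5 ('f'): window [4,5] length 2
  Position 6 ('g'): window [4,6] length 3
Longest substring with no repeats: "caed" with length 4

4


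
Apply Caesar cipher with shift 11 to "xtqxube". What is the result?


Caesar cipher: shift "xtqxube" by 11
  'x' (pos 23) + 11 = pos 8 = 'i'
  't' (pos 19) + 11 = pos 4 = 'e'
  'q' (pos 16) + 11 = pos 1 = 'b'
  'x' (pos 23) + 11 = pos 8 = 'i'
  'u' (pos 20) + 11 = pos 5 = 'f'
  'b' (pos 1) + 11 = pos 12 = 'm'
  'e' (pos 4) + 11 = pos 15 = 'p'
Result: iebifmp

iebifmp


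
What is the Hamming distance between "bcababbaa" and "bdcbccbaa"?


Comparing "bcababbaa" and "bdcbccbaa" position by position:
  Position 0: 'b' vs 'b' => same
  Position 1: 'c' vs 'd' => differ
  Position 2: 'a' vs 'c' => differ
  Position 3: 'b' vs 'b' => same
  Position 4: 'a' vs 'c' => differ
  Position 5: 'b' vs 'c' => differ
  Position 6: 'b' vs 'b' => same
  Position 7: 'a' vs 'a' => same
  Position 8: 'a' vs 'a' => same
Total differences (Hamming distance): 4

4


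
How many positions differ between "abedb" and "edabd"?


Comparing "abedb" and "edabd" position by position:
  Position 0: 'a' vs 'e' => DIFFER
  Position 1: 'b' vs 'd' => DIFFER
  Position 2: 'e' vs 'a' => DIFFER
  Position 3: 'd' vs 'b' => DIFFER
  Position 4: 'b' vs 'd' => DIFFER
Positions that differ: 5

5


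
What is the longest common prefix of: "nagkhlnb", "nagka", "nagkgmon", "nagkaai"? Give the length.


Words: nagkhlnb, nagka, nagkgmon, nagkaai
  Position 0: all 'n' => match
  Position 1: all 'a' => match
  Position 2: all 'g' => match
  Position 3: all 'k' => match
  Position 4: ('h', 'a', 'g', 'a') => mismatch, stop
LCP = "nagk" (length 4)

4


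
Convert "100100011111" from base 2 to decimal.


Input: "100100011111" in base 2
Positional expansion:
  Digit '1' (value 1) x 2^11 = 2048
  Digit '0' (value 0) x 2^10 = 0
  Digit '0' (value 0) x 2^9 = 0
  Digit '1' (value 1) x 2^8 = 256
  Digit '0' (value 0) x 2^7 = 0
  Digit '0' (value 0) x 2^6 = 0
  Digit '0' (value 0) x 2^5 = 0
  Digit '1' (value 1) x 2^4 = 16
  Digit '1' (value 1) x 2^3 = 8
  Digit '1' (value 1) x 2^2 = 4
  Digit '1' (value 1) x 2^1 = 2
  Digit '1' (value 1) x 2^0 = 1
Sum = 2335

2335


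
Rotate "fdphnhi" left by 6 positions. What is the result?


Input: "fdphnhi", rotate left by 6
First 6 characters: "fdphnh"
Remaining characters: "i"
Concatenate remaining + first: "i" + "fdphnh" = "ifdphnh"

ifdphnh


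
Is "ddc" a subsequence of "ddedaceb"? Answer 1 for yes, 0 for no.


Check if "ddc" is a subsequence of "ddedaceb"
Greedy scan:
  Position 0 ('d'): matches sub[0] = 'd'
  Position 1 ('d'): matches sub[1] = 'd'
  Position 2 ('e'): no match needed
  Position 3 ('d'): no match needed
  Position 4 ('a'): no match needed
  Position 5 ('c'): matches sub[2] = 'c'
  Position 6 ('e'): no match needed
  Position 7 ('b'): no match needed
All 3 characters matched => is a subsequence

1


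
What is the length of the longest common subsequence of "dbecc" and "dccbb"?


LCS of "dbecc" and "dccbb"
DP table:
           d    c    c    b    b
      0    0    0    0    0    0
  d   0    1    1    1    1    1
  b   0    1    1    1    2    2
  e   0    1    1    1    2    2
  c   0    1    2    2    2    2
  c   0    1    2    3    3    3
LCS length = dp[5][5] = 3

3


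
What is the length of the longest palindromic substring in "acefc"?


Input: "acefc"
Checking substrings for palindromes:
  No multi-char palindromic substrings found
Longest palindromic substring: "a" with length 1

1


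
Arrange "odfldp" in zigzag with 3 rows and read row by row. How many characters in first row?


Zigzag "odfldp" into 3 rows:
Placing characters:
  'o' => row 0
  'd' => row 1
  'f' => row 2
  'l' => row 1
  'd' => row 0
  'p' => row 1
Rows:
  Row 0: "od"
  Row 1: "dlp"
  Row 2: "f"
First row length: 2

2


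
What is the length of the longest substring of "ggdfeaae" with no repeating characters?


Input: "ggdfeaae"
Sliding window (track last position of each char):
  Position 0 ('g'): window [0,0] length 1 -- new best
  Position 1 ('g'): repeat (last at 0), move window start to 1
  Position 1 ('g'): window [1,1] length 1
  Position 2 ('d'): window [1,2] length 2 -- new best
  Position 3 ('f'): window [1,3] length 3 -- new best
  Position 4 ('e'): window [1,4] length 4 -- new best
  Position 5 ('a'): window [1,5] length 5 -- new best
  Position 6 ('a'): repeat (last at 5), move window start to 6
  Position 6 ('a'): window [6,6] length 1
  Position 7 ('e'): window [6,7] length 2
Longest substring with no repeats: "gdfea" with length 5

5


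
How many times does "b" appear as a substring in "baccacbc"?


Searching for "b" in "baccacbc"
Scanning each position:
  Position 0: "b" => MATCH
  Position 1: "a" => no
  Position 2: "c" => no
  Position 3: "c" => no
  Position 4: "a" => no
  Position 5: "c" => no
  Position 6: "b" => MATCH
  Position 7: "c" => no
Total occurrences: 2

2


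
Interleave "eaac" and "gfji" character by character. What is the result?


Interleaving "eaac" and "gfji":
  Position 0: 'e' from first, 'g' from second => "eg"
  Position 1: 'a' from first, 'f' from second => "af"
  Position 2: 'a' from first, 'j' from second => "aj"
  Position 3: 'c' from first, 'i' from second => "ci"
Result: egafajci

egafajci


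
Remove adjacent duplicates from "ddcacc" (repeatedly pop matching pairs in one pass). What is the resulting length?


Input: ddcacc
Stack-based adjacent duplicate removal:
  Read 'd': push. Stack: d
  Read 'd': matches stack top 'd' => pop. Stack: (empty)
  Read 'c': push. Stack: c
  Read 'a': push. Stack: ca
  Read 'c': push. Stack: cac
  Read 'c': matches stack top 'c' => pop. Stack: ca
Final stack: "ca" (length 2)

2


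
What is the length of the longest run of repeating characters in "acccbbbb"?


Input: "acccbbbb"
Scanning for longest run:
  Position 1 ('c'): new char, reset run to 1
  Position 2 ('c'): continues run of 'c', length=2
  Position 3 ('c'): continues run of 'c', length=3
  Position 4 ('b'): new char, reset run to 1
  Position 5 ('b'): continues run of 'b', length=2
  Position 6 ('b'): continues run of 'b', length=3
  Position 7 ('b'): continues run of 'b', length=4
Longest run: 'b' with length 4

4


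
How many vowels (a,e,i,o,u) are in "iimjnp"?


Input: iimjnp
Checking each character:
  'i' at position 0: vowel (running total: 1)
  'i' at position 1: vowel (running total: 2)
  'm' at position 2: consonant
  'j' at position 3: consonant
  'n' at position 4: consonant
  'p' at position 5: consonant
Total vowels: 2

2


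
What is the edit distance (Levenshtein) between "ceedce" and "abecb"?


Computing edit distance: "ceedce" -> "abecb"
DP table:
           a    b    e    c    b
      0    1    2    3    4    5
  c   1    1    2    3    3    4
  e   2    2    2    2    3    4
  e   3    3    3    2    3    4
  d   4    4    4    3    3    4
  c   5    5    5    4    3    4
  e   6    6    6    5    4    4
Edit distance = dp[6][5] = 4

4


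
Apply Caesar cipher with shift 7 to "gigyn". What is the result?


Caesar cipher: shift "gigyn" by 7
  'g' (pos 6) + 7 = pos 13 = 'n'
  'i' (pos 8) + 7 = pos 15 = 'p'
  'g' (pos 6) + 7 = pos 13 = 'n'
  'y' (pos 24) + 7 = pos 5 = 'f'
  'n' (pos 13) + 7 = pos 20 = 'u'
Result: npnfu

npnfu


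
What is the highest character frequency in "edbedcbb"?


Input: edbedcbb
Character counts:
  'b': 3
  'c': 1
  'd': 2
  'e': 2
Maximum frequency: 3

3


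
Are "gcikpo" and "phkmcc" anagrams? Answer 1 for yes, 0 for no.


Strings: "gcikpo", "phkmcc"
Sorted first:  cgikop
Sorted second: cchkmp
Differ at position 1: 'g' vs 'c' => not anagrams

0


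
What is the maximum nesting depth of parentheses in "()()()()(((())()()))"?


Input: "()()()()(((())()()))"
Tracking depth:
  Position 0 '(': depth becomes 1
  Position 1 ')': depth becomes 0
  Position 2 '(': depth becomes 1
  Position 3 ')': depth becomes 0
  Position 4 '(': depth becomes 1
  Position 5 ')': depth becomes 0
  Position 6 '(': depth becomes 1
  Position 7 ')': depth becomes 0
  Position 8 '(': depth becomes 1
  Position 9 '(': depth becomes 2
  Position 10 '(': depth becomes 3
  Position 11 '(': depth becomes 4
  Position 12 ')': depth becomes 3
  Position 13 ')': depth becomes 2
  Position 14 '(': depth becomes 3
  Position 15 ')': depth becomes 2
  Position 16 '(': depth becomes 3
  Position 17 ')': depth becomes 2
  Position 18 ')': depth becomes 1
  Position 19 ')': depth becomes 0
Maximum depth reached: 4

4


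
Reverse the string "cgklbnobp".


Input: cgklbnobp
Reading characters right to left:
  Position 8: 'p'
  Position 7: 'b'
  Position 6: 'o'
  Position 5: 'n'
  Position 4: 'b'
  Position 3: 'l'
  Position 2: 'k'
  Position 1: 'g'
  Position 0: 'c'
Reversed: pbonblkgc

pbonblkgc


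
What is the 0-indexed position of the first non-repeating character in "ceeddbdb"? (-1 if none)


Input: ceeddbdb
Character frequencies:
  'b': 2
  'c': 1
  'd': 3
  'e': 2
Scanning left to right for freq == 1:
  Position 0 ('c'): unique! => answer = 0

0


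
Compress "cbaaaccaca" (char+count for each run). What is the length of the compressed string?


Input: cbaaaccaca
Runs:
  'c' x 1 => "c1"
  'b' x 1 => "b1"
  'a' x 3 => "a3"
  'c' x 2 => "c2"
  'a' x 1 => "a1"
  'c' x 1 => "c1"
  'a' x 1 => "a1"
Compressed: "c1b1a3c2a1c1a1"
Compressed length: 14

14


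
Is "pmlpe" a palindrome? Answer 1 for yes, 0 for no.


Input: pmlpe
Reversed: eplmp
  Compare pos 0 ('p') with pos 4 ('e'): MISMATCH
  Compare pos 1 ('m') with pos 3 ('p'): MISMATCH
Result: not a palindrome

0


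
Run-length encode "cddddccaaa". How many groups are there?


Input: cddddccaaa
Scanning for consecutive runs:
  Group 1: 'c' x 1 (positions 0-0)
  Group 2: 'd' x 4 (positions 1-4)
  Group 3: 'c' x 2 (positions 5-6)
  Group 4: 'a' x 3 (positions 7-9)
Total groups: 4

4


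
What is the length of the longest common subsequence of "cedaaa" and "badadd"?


LCS of "cedaaa" and "badadd"
DP table:
           b    a    d    a    d    d
      0    0    0    0    0    0    0
  c   0    0    0    0    0    0    0
  e   0    0    0    0    0    0    0
  d   0    0    0    1    1    1    1
  a   0    0    1    1    2    2    2
  a   0    0    1    1    2    2    2
  a   0    0    1    1    2    2    2
LCS length = dp[6][6] = 2

2


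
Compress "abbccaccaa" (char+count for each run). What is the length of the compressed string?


Input: abbccaccaa
Runs:
  'a' x 1 => "a1"
  'b' x 2 => "b2"
  'c' x 2 => "c2"
  'a' x 1 => "a1"
  'c' x 2 => "c2"
  'a' x 2 => "a2"
Compressed: "a1b2c2a1c2a2"
Compressed length: 12

12


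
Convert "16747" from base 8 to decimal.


Input: "16747" in base 8
Positional expansion:
  Digit '1' (value 1) x 8^4 = 4096
  Digit '6' (value 6) x 8^3 = 3072
  Digit '7' (value 7) x 8^2 = 448
  Digit '4' (value 4) x 8^1 = 32
  Digit '7' (value 7) x 8^0 = 7
Sum = 7655

7655


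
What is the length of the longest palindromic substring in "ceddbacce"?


Input: "ceddbacce"
Checking substrings for palindromes:
  [2:4] "dd" (len 2) => palindrome
  [6:8] "cc" (len 2) => palindrome
Longest palindromic substring: "dd" with length 2

2


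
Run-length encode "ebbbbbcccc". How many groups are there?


Input: ebbbbbcccc
Scanning for consecutive runs:
  Group 1: 'e' x 1 (positions 0-0)
  Group 2: 'b' x 5 (positions 1-5)
  Group 3: 'c' x 4 (positions 6-9)
Total groups: 3

3


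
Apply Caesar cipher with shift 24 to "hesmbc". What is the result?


Caesar cipher: shift "hesmbc" by 24
  'h' (pos 7) + 24 = pos 5 = 'f'
  'e' (pos 4) + 24 = pos 2 = 'c'
  's' (pos 18) + 24 = pos 16 = 'q'
  'm' (pos 12) + 24 = pos 10 = 'k'
  'b' (pos 1) + 24 = pos 25 = 'z'
  'c' (pos 2) + 24 = pos 0 = 'a'
Result: fcqkza

fcqkza


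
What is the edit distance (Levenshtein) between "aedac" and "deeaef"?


Computing edit distance: "aedac" -> "deeaef"
DP table:
           d    e    e    a    e    f
      0    1    2    3    4    5    6
  a   1    1    2    3    3    4    5
  e   2    2    1    2    3    3    4
  d   3    2    2    2    3    4    4
  a   4    3    3    3    2    3    4
  c   5    4    4    4    3    3    4
Edit distance = dp[5][6] = 4

4


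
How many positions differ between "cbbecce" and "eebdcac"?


Comparing "cbbecce" and "eebdcac" position by position:
  Position 0: 'c' vs 'e' => DIFFER
  Position 1: 'b' vs 'e' => DIFFER
  Position 2: 'b' vs 'b' => same
  Position 3: 'e' vs 'd' => DIFFER
  Position 4: 'c' vs 'c' => same
  Position 5: 'c' vs 'a' => DIFFER
  Position 6: 'e' vs 'c' => DIFFER
Positions that differ: 5

5


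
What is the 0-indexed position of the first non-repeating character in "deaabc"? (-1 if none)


Input: deaabc
Character frequencies:
  'a': 2
  'b': 1
  'c': 1
  'd': 1
  'e': 1
Scanning left to right for freq == 1:
  Position 0 ('d'): unique! => answer = 0

0


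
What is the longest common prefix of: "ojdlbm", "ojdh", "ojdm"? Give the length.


Words: ojdlbm, ojdh, ojdm
  Position 0: all 'o' => match
  Position 1: all 'j' => match
  Position 2: all 'd' => match
  Position 3: ('l', 'h', 'm') => mismatch, stop
LCP = "ojd" (length 3)

3


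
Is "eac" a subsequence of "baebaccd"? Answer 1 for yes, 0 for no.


Check if "eac" is a subsequence of "baebaccd"
Greedy scan:
  Position 0 ('b'): no match needed
  Position 1 ('a'): no match needed
  Position 2 ('e'): matches sub[0] = 'e'
  Position 3 ('b'): no match needed
  Position 4 ('a'): matches sub[1] = 'a'
  Position 5 ('c'): matches sub[2] = 'c'
  Position 6 ('c'): no match needed
  Position 7 ('d'): no match needed
All 3 characters matched => is a subsequence

1


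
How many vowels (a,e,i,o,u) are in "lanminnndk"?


Input: lanminnndk
Checking each character:
  'l' at position 0: consonant
  'a' at position 1: vowel (running total: 1)
  'n' at position 2: consonant
  'm' at position 3: consonant
  'i' at position 4: vowel (running total: 2)
  'n' at position 5: consonant
  'n' at position 6: consonant
  'n' at position 7: consonant
  'd' at position 8: consonant
  'k' at position 9: consonant
Total vowels: 2

2


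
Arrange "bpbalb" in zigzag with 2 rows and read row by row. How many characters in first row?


Zigzag "bpbalb" into 2 rows:
Placing characters:
  'b' => row 0
  'p' => row 1
  'b' => row 0
  'a' => row 1
  'l' => row 0
  'b' => row 1
Rows:
  Row 0: "bbl"
  Row 1: "pab"
First row length: 3

3


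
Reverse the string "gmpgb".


Input: gmpgb
Reading characters right to left:
  Position 4: 'b'
  Position 3: 'g'
  Position 2: 'p'
  Position 1: 'm'
  Position 0: 'g'
Reversed: bgpmg

bgpmg


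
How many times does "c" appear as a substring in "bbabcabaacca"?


Searching for "c" in "bbabcabaacca"
Scanning each position:
  Position 0: "b" => no
  Position 1: "b" => no
  Position 2: "a" => no
  Position 3: "b" => no
  Position 4: "c" => MATCH
  Position 5: "a" => no
  Position 6: "b" => no
  Position 7: "a" => no
  Position 8: "a" => no
  Position 9: "c" => MATCH
  Position 10: "c" => MATCH
  Position 11: "a" => no
Total occurrences: 3

3


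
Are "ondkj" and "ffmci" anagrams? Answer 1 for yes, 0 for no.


Strings: "ondkj", "ffmci"
Sorted first:  djkno
Sorted second: cffim
Differ at position 0: 'd' vs 'c' => not anagrams

0


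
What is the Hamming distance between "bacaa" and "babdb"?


Comparing "bacaa" and "babdb" position by position:
  Position 0: 'b' vs 'b' => same
  Position 1: 'a' vs 'a' => same
  Position 2: 'c' vs 'b' => differ
  Position 3: 'a' vs 'd' => differ
  Position 4: 'a' vs 'b' => differ
Total differences (Hamming distance): 3

3


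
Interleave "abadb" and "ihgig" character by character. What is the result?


Interleaving "abadb" and "ihgig":
  Position 0: 'a' from first, 'i' from second => "ai"
  Position 1: 'b' from first, 'h' from second => "bh"
  Position 2: 'a' from first, 'g' from second => "ag"
  Position 3: 'd' from first, 'i' from second => "di"
  Position 4: 'b' from first, 'g' from second => "bg"
Result: aibhagdibg

aibhagdibg


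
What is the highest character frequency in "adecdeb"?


Input: adecdeb
Character counts:
  'a': 1
  'b': 1
  'c': 1
  'd': 2
  'e': 2
Maximum frequency: 2

2


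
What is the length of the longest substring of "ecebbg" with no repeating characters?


Input: "ecebbg"
Sliding window (track last position of each char):
  Position 0 ('e'): window [0,0] length 1 -- new best
  Position 1 ('c'): window [0,1] length 2 -- new best
  Position 2 ('e'): repeat (last at 0), move window start to 1
  Position 2 ('e'): window [1,2] length 2
  Position 3 ('b'): window [1,3] length 3 -- new best
  Position 4 ('b'): repeat (last at 3), move window start to 4
  Position 4 ('b'): window [4,4] length 1
  Position 5 ('g'): window [4,5] length 2
Longest substring with no repeats: "ceb" with length 3

3


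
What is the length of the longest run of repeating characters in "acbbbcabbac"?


Input: "acbbbcabbac"
Scanning for longest run:
  Position 1 ('c'): new char, reset run to 1
  Position 2 ('b'): new char, reset run to 1
  Position 3 ('b'): continues run of 'b', length=2
  Position 4 ('b'): continues run of 'b', length=3
  Position 5 ('c'): new char, reset run to 1
  Position 6 ('a'): new char, reset run to 1
  Position 7 ('b'): new char, reset run to 1
  Position 8 ('b'): continues run of 'b', length=2
  Position 9 ('a'): new char, reset run to 1
  Position 10 ('c'): new char, reset run to 1
Longest run: 'b' with length 3

3
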